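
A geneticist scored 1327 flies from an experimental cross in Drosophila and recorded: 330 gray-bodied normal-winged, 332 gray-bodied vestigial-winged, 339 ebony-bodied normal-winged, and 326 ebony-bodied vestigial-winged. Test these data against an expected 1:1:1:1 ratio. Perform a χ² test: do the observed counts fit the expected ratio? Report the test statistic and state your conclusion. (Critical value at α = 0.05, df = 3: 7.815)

0.268; consistent

Expected counts for N = 1327 under a 1:1:1:1 ratio (total parts = 4):
  gray-bodied normal-winged: 1327 × 1/4 = 331.75
  gray-bodied vestigial-winged: 1327 × 1/4 = 331.75
  ebony-bodied normal-winged: 1327 × 1/4 = 331.75
  ebony-bodied vestigial-winged: 1327 × 1/4 = 331.75
χ² = Σ (O − E)² / E
  gray-bodied normal-winged: (330 − 331.75)² / 331.75 = 0.0092
  gray-bodied vestigial-winged: (332 − 331.75)² / 331.75 = 0.0002
  ebony-bodied normal-winged: (339 − 331.75)² / 331.75 = 0.1584
  ebony-bodied vestigial-winged: (326 − 331.75)² / 331.75 = 0.0997
χ² = 0.0092 + 0.0002 + 0.1584 + 0.0997 = 0.2675 ≈ 0.268
Degrees of freedom = 4 − 1 = 3; critical value at α = 0.05 is 7.815.
Since 0.268 < 7.815, we fail to reject the null hypothesis — the data are consistent with the 1:1:1:1 ratio.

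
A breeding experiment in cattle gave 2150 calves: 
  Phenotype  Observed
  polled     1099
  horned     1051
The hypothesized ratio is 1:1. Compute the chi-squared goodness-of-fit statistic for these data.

1.072

The 1:1 ratio has 2 parts, so with N = 2150 the expected counts are:
  polled: 2150 × 1/2 = 1075
  horned: 2150 × 1/2 = 1075
χ² = Σ (O − E)² / E
  polled: (1099 − 1075)² / 1075 = 0.5358
  horned: (1051 − 1075)² / 1075 = 0.5358
χ² = 0.5358 + 0.5358 = 1.0716 ≈ 1.072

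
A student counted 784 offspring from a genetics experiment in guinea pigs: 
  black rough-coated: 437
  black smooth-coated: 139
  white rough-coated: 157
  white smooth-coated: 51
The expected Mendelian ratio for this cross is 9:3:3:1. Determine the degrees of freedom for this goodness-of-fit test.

A goodness-of-fit test with 4 phenotype classes has df = 4 − 1 = 3.

3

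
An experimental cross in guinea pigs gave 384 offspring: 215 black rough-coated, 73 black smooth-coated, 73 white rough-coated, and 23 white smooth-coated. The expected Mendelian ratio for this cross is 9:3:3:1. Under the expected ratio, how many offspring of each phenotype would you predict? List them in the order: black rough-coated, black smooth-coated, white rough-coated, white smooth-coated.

Total ratio parts = 16. Expected numbers out of 384:
  black rough-coated: 384 × 9/16 = 216
  black smooth-coated: 384 × 3/16 = 72
  white rough-coated: 384 × 3/16 = 72
  white smooth-coated: 384 × 1/16 = 24

216, 72, 72, 24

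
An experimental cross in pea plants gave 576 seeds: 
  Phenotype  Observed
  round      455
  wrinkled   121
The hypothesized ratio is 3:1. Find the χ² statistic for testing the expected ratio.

4.898

Expected counts for N = 576 under a 3:1 ratio (total parts = 4):
  round: 576 × 3/4 = 432
  wrinkled: 576 × 1/4 = 144
χ² = Σ (O − E)² / E
  round: (455 − 432)² / 432 = 1.2245
  wrinkled: (121 − 144)² / 144 = 3.6736
χ² = 1.2245 + 3.6736 = 4.8981 ≈ 4.898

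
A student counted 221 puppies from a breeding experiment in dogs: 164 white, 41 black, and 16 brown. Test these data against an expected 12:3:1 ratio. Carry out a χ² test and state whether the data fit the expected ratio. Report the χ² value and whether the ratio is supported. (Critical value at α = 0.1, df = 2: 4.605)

The 12:3:1 ratio has 16 parts, so with N = 221 the expected counts are:
  white: 221 × 12/16 = 165.75
  black: 221 × 3/16 = 41.4375
  brown: 221 × 1/16 = 13.8125
χ² = Σ (O − E)² / E
  white: (164 − 165.75)² / 165.75 = 0.0185
  black: (41 − 41.4375)² / 41.4375 = 0.0046
  brown: (16 − 13.8125)² / 13.8125 = 0.3464
χ² = 0.0185 + 0.0046 + 0.3464 = 0.3695 ≈ 0.370
Degrees of freedom = 3 − 1 = 2; critical value at α = 0.1 is 4.605.
Since 0.370 < 4.605, we fail to reject the null hypothesis — the data are consistent with the 12:3:1 ratio.

0.370; consistent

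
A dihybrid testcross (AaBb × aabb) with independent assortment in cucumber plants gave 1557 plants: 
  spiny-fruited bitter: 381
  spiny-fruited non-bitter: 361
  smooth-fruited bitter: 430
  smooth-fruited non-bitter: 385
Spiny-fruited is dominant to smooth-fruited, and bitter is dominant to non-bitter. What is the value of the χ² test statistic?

A dihybrid testcross with independent assortment gives a 1:1:1:1 ratio.
Expected counts for N = 1557 under a 1:1:1:1 ratio (total parts = 4):
  spiny-fruited bitter: 1557 × 1/4 = 389.25
  spiny-fruited non-bitter: 1557 × 1/4 = 389.25
  smooth-fruited bitter: 1557 × 1/4 = 389.25
  smooth-fruited non-bitter: 1557 × 1/4 = 389.25
χ² = Σ (O − E)² / E
  spiny-fruited bitter: (381 − 389.25)² / 389.25 = 0.1749
  spiny-fruited non-bitter: (361 − 389.25)² / 389.25 = 2.0503
  smooth-fruited bitter: (430 − 389.25)² / 389.25 = 4.2661
  smooth-fruited non-bitter: (385 − 389.25)² / 389.25 = 0.0464
χ² = 0.1749 + 2.0503 + 4.2661 + 0.0464 = 6.5377 ≈ 6.538

6.538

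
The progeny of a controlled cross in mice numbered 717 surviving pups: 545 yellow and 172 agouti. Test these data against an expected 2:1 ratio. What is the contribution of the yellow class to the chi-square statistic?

9.391

The 2:1 ratio has 3 parts, so with N = 717 the expected counts are:
  yellow: 717 × 2/3 = 478
  agouti: 717 × 1/3 = 239
Contribution of yellow: (545 − 478)² / 478 = 9.3912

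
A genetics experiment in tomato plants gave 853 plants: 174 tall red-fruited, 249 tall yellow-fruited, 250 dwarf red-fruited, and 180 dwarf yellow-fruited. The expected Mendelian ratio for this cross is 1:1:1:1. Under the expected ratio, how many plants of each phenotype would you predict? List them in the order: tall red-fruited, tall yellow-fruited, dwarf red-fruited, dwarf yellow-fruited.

213.25, 213.25, 213.25, 213.25

Total ratio parts = 4. Expected numbers out of 853:
  tall red-fruited: 853 × 1/4 = 213.25
  tall yellow-fruited: 853 × 1/4 = 213.25
  dwarf red-fruited: 853 × 1/4 = 213.25
  dwarf yellow-fruited: 853 × 1/4 = 213.25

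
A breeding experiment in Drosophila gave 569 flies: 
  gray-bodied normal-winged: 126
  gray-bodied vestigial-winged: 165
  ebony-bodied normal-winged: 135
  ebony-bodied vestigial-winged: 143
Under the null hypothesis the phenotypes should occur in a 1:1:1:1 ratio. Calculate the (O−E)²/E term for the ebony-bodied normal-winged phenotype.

Expected counts for N = 569 under a 1:1:1:1 ratio (total parts = 4):
  gray-bodied normal-winged: 569 × 1/4 = 142.25
  gray-bodied vestigial-winged: 569 × 1/4 = 142.25
  ebony-bodied normal-winged: 569 × 1/4 = 142.25
  ebony-bodied vestigial-winged: 569 × 1/4 = 142.25
Contribution of ebony-bodied normal-winged: (135 − 142.25)² / 142.25 = 0.3695

0.370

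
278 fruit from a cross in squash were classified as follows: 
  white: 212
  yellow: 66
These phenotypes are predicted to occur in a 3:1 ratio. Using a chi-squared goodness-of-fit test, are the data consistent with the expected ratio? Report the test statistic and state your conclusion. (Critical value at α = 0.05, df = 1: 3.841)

0.235; consistent

The 3:1 ratio has 4 parts, so with N = 278 the expected counts are:
  white: 278 × 3/4 = 208.5
  yellow: 278 × 1/4 = 69.5
χ² = Σ (O − E)² / E
  white: (212 − 208.5)² / 208.5 = 0.0588
  yellow: (66 − 69.5)² / 69.5 = 0.1763
χ² = 0.0588 + 0.1763 = 0.2351 ≈ 0.235
Degrees of freedom = 2 − 1 = 1; critical value at α = 0.05 is 3.841.
Since 0.235 < 3.841, we fail to reject the null hypothesis — the data are consistent with the 3:1 ratio.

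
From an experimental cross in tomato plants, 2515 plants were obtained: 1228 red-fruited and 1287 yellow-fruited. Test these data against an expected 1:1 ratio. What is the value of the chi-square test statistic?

1.384

Under the 1:1 hypothesis (Σ ratio = 2, N = 2515):
  red-fruited: 2515 × 1/2 = 1257.5
  yellow-fruited: 2515 × 1/2 = 1257.5
χ² = Σ (O − E)² / E
  red-fruited: (1228 − 1257.5)² / 1257.5 = 0.6920
  yellow-fruited: (1287 − 1257.5)² / 1257.5 = 0.6920
χ² = 0.6920 + 0.6920 = 1.384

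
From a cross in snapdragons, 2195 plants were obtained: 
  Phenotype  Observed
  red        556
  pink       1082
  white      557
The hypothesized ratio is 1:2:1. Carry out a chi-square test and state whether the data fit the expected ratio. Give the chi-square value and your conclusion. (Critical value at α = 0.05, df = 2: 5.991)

0.439; consistent

Under the 1:2:1 hypothesis (Σ ratio = 4, N = 2195):
  red: 2195 × 1/4 = 548.75
  pink: 2195 × 2/4 = 1097.5
  white: 2195 × 1/4 = 548.75
χ² = Σ (O − E)² / E
  red: (556 − 548.75)² / 548.75 = 0.0958
  pink: (1082 − 1097.5)² / 1097.5 = 0.2189
  white: (557 − 548.75)² / 548.75 = 0.1240
χ² = 0.0958 + 0.2189 + 0.1240 = 0.4387 ≈ 0.439
Degrees of freedom = 3 − 1 = 2; critical value at α = 0.05 is 5.991.
Since 0.439 < 5.991, we fail to reject the null hypothesis — the data are consistent with the 1:2:1 ratio.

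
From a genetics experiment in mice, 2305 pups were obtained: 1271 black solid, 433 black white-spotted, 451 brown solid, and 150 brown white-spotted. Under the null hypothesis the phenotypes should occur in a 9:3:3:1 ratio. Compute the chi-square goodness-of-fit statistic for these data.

1.569

Under the 9:3:3:1 hypothesis (Σ ratio = 16, N = 2305):
  black solid: 2305 × 9/16 = 1296.5625
  black white-spotted: 2305 × 3/16 = 432.1875
  brown solid: 2305 × 3/16 = 432.1875
  brown white-spotted: 2305 × 1/16 = 144.0625
χ² = Σ (O − E)² / E
  black solid: (1271 − 1296.5625)² / 1296.5625 = 0.5040
  black white-spotted: (433 − 432.1875)² / 432.1875 = 0.0015
  brown solid: (451 − 432.1875)² / 432.1875 = 0.8189
  brown white-spotted: (150 − 144.0625)² / 144.0625 = 0.2447
χ² = 0.5040 + 0.0015 + 0.8189 + 0.2447 = 1.5691 ≈ 1.569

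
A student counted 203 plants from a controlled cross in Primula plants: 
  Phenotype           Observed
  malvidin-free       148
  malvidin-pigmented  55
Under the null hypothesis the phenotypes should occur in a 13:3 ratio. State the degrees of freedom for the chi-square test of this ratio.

A goodness-of-fit test with 2 phenotype classes has df = 2 − 1 = 1.

1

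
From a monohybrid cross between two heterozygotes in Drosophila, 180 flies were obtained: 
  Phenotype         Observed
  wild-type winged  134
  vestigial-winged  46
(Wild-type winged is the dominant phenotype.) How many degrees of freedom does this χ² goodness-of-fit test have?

1

For a monohybrid cross between heterozygotes with complete dominance, the expected phenotypic ratio is 3:1.
A goodness-of-fit test with 2 phenotype classes has df = 2 − 1 = 1.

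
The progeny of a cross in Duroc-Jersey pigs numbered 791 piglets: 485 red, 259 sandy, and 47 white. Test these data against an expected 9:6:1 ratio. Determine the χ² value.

The 9:6:1 ratio has 16 parts, so with N = 791 the expected counts are:
  red: 791 × 9/16 = 444.9375
  sandy: 791 × 6/16 = 296.625
  white: 791 × 1/16 = 49.4375
χ² = Σ (O − E)² / E
  red: (485 − 444.9375)² / 444.9375 = 3.6073
  sandy: (259 − 296.625)² / 296.625 = 4.7725
  white: (47 − 49.4375)² / 49.4375 = 0.1202
χ² = 3.6073 + 4.7725 + 0.1202 = 8.500

8.500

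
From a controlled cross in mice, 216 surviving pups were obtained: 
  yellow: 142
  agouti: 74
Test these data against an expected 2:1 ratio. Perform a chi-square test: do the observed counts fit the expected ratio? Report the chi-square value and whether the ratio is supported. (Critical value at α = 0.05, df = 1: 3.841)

0.083; consistent

Expected counts for N = 216 under a 2:1 ratio (total parts = 3):
  yellow: 216 × 2/3 = 144
  agouti: 216 × 1/3 = 72
χ² = Σ (O − E)² / E
  yellow: (142 − 144)² / 144 = 0.0278
  agouti: (74 − 72)² / 72 = 0.0556
χ² = 0.0278 + 0.0556 = 0.0834 ≈ 0.083
Degrees of freedom = 2 − 1 = 1; critical value at α = 0.05 is 3.841.
Since 0.083 < 3.841, we fail to reject the null hypothesis — the data are consistent with the 2:1 ratio.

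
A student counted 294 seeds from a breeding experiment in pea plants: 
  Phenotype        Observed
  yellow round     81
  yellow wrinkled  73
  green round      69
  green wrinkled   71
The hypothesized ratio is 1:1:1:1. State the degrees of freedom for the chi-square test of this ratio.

3

A goodness-of-fit test with 4 phenotype classes has df = 4 − 1 = 3.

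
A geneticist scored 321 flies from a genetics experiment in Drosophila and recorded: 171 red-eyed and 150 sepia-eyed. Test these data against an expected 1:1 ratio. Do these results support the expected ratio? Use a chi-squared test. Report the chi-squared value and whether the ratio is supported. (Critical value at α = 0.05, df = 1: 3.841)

Under the 1:1 hypothesis (Σ ratio = 2, N = 321):
  red-eyed: 321 × 1/2 = 160.5
  sepia-eyed: 321 × 1/2 = 160.5
χ² = Σ (O − E)² / E
  red-eyed: (171 − 160.5)² / 160.5 = 0.6869
  sepia-eyed: (150 − 160.5)² / 160.5 = 0.6869
χ² = 0.6869 + 0.6869 = 1.3738 ≈ 1.374
Degrees of freedom = 2 − 1 = 1; critical value at α = 0.05 is 3.841.
Since 1.374 < 3.841, we fail to reject the null hypothesis — the data are consistent with the 1:1 ratio.

1.374; consistent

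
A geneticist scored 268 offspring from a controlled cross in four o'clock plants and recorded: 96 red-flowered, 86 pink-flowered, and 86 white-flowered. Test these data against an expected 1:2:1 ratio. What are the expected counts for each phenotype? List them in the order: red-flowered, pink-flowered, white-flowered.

Under the 1:2:1 hypothesis (Σ ratio = 4, N = 268):
  red-flowered: 268 × 1/4 = 67
  pink-flowered: 268 × 2/4 = 134
  white-flowered: 268 × 1/4 = 67

67, 134, 67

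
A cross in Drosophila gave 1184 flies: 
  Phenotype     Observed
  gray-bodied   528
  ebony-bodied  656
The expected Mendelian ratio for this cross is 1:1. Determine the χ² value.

Under the 1:1 hypothesis (Σ ratio = 2, N = 1184):
  gray-bodied: 1184 × 1/2 = 592
  ebony-bodied: 1184 × 1/2 = 592
χ² = Σ (O − E)² / E
  gray-bodied: (528 − 592)² / 592 = 6.9189
  ebony-bodied: (656 − 592)² / 592 = 6.9189
χ² = 6.9189 + 6.9189 = 13.8378 ≈ 13.838

13.838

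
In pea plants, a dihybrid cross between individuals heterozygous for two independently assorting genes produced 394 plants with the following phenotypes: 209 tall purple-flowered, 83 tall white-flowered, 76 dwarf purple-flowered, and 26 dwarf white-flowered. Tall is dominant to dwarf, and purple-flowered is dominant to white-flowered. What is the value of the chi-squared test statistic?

A dihybrid F₂ with independent assortment and complete dominance at both loci gives a 9:3:3:1 phenotypic ratio.
Expected counts for N = 394 under a 9:3:3:1 ratio (total parts = 16):
  tall purple-flowered: 394 × 9/16 = 221.625
  tall white-flowered: 394 × 3/16 = 73.875
  dwarf purple-flowered: 394 × 3/16 = 73.875
  dwarf white-flowered: 394 × 1/16 = 24.625
χ² = Σ (O − E)² / E
  tall purple-flowered: (209 − 221.625)² / 221.625 = 0.7192
  tall white-flowered: (83 − 73.875)² / 73.875 = 1.1271
  dwarf purple-flowered: (76 − 73.875)² / 73.875 = 0.0611
  dwarf white-flowered: (26 − 24.625)² / 24.625 = 0.0768
χ² = 0.7192 + 1.1271 + 0.0611 + 0.0768 = 1.9842 ≈ 1.984

1.984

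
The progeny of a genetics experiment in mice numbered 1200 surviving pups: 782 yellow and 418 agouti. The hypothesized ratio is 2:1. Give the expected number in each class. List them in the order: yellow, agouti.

Under the 2:1 hypothesis (Σ ratio = 3, N = 1200):
  yellow: 1200 × 2/3 = 800
  agouti: 1200 × 1/3 = 400

800, 400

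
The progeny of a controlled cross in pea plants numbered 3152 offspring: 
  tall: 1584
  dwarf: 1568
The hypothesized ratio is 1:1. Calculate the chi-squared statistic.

Expected counts for N = 3152 under a 1:1 ratio (total parts = 2):
  tall: 3152 × 1/2 = 1576
  dwarf: 3152 × 1/2 = 1576
χ² = Σ (O − E)² / E
  tall: (1584 − 1576)² / 1576 = 0.0406
  dwarf: (1568 − 1576)² / 1576 = 0.0406
χ² = 0.0406 + 0.0406 = 0.0812 ≈ 0.081

0.081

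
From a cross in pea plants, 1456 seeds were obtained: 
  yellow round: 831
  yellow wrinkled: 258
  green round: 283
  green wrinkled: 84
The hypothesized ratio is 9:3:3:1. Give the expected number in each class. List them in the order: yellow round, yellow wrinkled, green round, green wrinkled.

Under the 9:3:3:1 hypothesis (Σ ratio = 16, N = 1456):
  yellow round: 1456 × 9/16 = 819
  yellow wrinkled: 1456 × 3/16 = 273
  green round: 1456 × 3/16 = 273
  green wrinkled: 1456 × 1/16 = 91

819, 273, 273, 91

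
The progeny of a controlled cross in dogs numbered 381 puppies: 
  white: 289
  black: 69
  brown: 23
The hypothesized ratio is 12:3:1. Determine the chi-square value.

0.148

Expected counts for N = 381 under a 12:3:1 ratio (total parts = 16):
  white: 381 × 12/16 = 285.75
  black: 381 × 3/16 = 71.4375
  brown: 381 × 1/16 = 23.8125
χ² = Σ (O − E)² / E
  white: (289 − 285.75)² / 285.75 = 0.0370
  black: (69 − 71.4375)² / 71.4375 = 0.0832
  brown: (23 − 23.8125)² / 23.8125 = 0.0277
χ² = 0.0370 + 0.0832 + 0.0277 = 0.1479 ≈ 0.148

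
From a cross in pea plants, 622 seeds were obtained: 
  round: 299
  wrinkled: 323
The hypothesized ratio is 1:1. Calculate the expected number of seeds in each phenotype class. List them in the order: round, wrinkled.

Total ratio parts = 2. Expected numbers out of 622:
  round: 622 × 1/2 = 311
  wrinkled: 622 × 1/2 = 311

311, 311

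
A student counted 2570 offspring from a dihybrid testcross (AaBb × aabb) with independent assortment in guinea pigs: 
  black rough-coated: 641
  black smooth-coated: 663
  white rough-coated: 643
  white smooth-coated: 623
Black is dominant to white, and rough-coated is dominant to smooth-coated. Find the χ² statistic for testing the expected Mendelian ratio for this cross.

A dihybrid testcross with independent assortment gives a 1:1:1:1 ratio.
Total ratio parts = 4. Expected numbers out of 2570:
  black rough-coated: 2570 × 1/4 = 642.5
  black smooth-coated: 2570 × 1/4 = 642.5
  white rough-coated: 2570 × 1/4 = 642.5
  white smooth-coated: 2570 × 1/4 = 642.5
χ² = Σ (O − E)² / E
  black rough-coated: (641 − 642.5)² / 642.5 = 0.0035
  black smooth-coated: (663 − 642.5)² / 642.5 = 0.6541
  white rough-coated: (643 − 642.5)² / 642.5 = 0.0004
  white smooth-coated: (623 − 642.5)² / 642.5 = 0.5918
χ² = 0.0035 + 0.6541 + 0.0004 + 0.5918 = 1.2498 ≈ 1.250

1.250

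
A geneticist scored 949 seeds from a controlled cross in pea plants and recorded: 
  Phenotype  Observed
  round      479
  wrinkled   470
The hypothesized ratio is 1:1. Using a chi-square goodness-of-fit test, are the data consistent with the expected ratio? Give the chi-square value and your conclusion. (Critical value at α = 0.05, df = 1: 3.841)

Expected counts for N = 949 under a 1:1 ratio (total parts = 2):
  round: 949 × 1/2 = 474.5
  wrinkled: 949 × 1/2 = 474.5
χ² = Σ (O − E)² / E
  round: (479 − 474.5)² / 474.5 = 0.0427
  wrinkled: (470 − 474.5)² / 474.5 = 0.0427
χ² = 0.0427 + 0.0427 = 0.0854 ≈ 0.085
Degrees of freedom = 2 − 1 = 1; critical value at α = 0.05 is 3.841.
Since 0.085 < 3.841, we fail to reject the null hypothesis — the data are consistent with the 1:1 ratio.

0.085; consistent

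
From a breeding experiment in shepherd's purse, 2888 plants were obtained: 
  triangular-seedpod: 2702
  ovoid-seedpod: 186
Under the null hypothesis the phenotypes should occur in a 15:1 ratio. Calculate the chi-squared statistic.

Expected counts for N = 2888 under a 15:1 ratio (total parts = 16):
  triangular-seedpod: 2888 × 15/16 = 2707.5
  ovoid-seedpod: 2888 × 1/16 = 180.5
χ² = Σ (O − E)² / E
  triangular-seedpod: (2702 − 2707.5)² / 2707.5 = 0.0112
  ovoid-seedpod: (186 − 180.5)² / 180.5 = 0.1676
χ² = 0.0112 + 0.1676 = 0.1788 ≈ 0.179

0.179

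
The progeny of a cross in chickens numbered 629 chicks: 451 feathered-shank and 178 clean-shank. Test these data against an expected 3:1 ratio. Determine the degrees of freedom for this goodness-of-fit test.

A goodness-of-fit test with 2 phenotype classes has df = 2 − 1 = 1.

1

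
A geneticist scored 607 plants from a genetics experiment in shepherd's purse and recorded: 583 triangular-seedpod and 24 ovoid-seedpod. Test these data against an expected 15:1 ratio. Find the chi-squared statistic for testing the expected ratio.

5.462

Total ratio parts = 16. Expected numbers out of 607:
  triangular-seedpod: 607 × 15/16 = 569.0625
  ovoid-seedpod: 607 × 1/16 = 37.9375
χ² = Σ (O − E)² / E
  triangular-seedpod: (583 − 569.0625)² / 569.0625 = 0.3414
  ovoid-seedpod: (24 − 37.9375)² / 37.9375 = 5.1204
χ² = 0.3414 + 5.1204 = 5.4618 ≈ 5.462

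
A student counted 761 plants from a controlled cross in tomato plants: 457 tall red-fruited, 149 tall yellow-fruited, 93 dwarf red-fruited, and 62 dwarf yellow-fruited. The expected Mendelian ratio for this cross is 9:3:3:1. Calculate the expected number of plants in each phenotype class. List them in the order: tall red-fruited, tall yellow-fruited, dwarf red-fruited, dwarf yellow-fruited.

428.0625, 142.6875, 142.6875, 47.5625

Expected counts for N = 761 under a 9:3:3:1 ratio (total parts = 16):
  tall red-fruited: 761 × 9/16 = 428.0625
  tall yellow-fruited: 761 × 3/16 = 142.6875
  dwarf red-fruited: 761 × 3/16 = 142.6875
  dwarf yellow-fruited: 761 × 1/16 = 47.5625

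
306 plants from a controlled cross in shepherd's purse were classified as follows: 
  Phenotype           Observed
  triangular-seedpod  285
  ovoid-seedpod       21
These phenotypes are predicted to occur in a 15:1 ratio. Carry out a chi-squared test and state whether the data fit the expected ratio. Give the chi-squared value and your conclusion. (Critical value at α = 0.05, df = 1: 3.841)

Expected counts for N = 306 under a 15:1 ratio (total parts = 16):
  triangular-seedpod: 306 × 15/16 = 286.875
  ovoid-seedpod: 306 × 1/16 = 19.125
χ² = Σ (O − E)² / E
  triangular-seedpod: (285 − 286.875)² / 286.875 = 0.0123
  ovoid-seedpod: (21 − 19.125)² / 19.125 = 0.1838
χ² = 0.0123 + 0.1838 = 0.1961 ≈ 0.196
Degrees of freedom = 2 − 1 = 1; critical value at α = 0.05 is 3.841.
Since 0.196 < 3.841, we fail to reject the null hypothesis — the data are consistent with the 15:1 ratio.

0.196; consistent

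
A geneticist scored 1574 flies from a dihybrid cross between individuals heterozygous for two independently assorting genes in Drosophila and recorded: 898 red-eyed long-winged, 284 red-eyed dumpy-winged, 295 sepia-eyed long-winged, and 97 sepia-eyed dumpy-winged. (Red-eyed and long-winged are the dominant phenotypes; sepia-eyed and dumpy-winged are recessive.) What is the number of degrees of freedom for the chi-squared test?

A dihybrid F₂ with independent assortment and complete dominance at both loci gives a 9:3:3:1 phenotypic ratio.
A goodness-of-fit test with 4 phenotype classes has df = 4 − 1 = 3.

3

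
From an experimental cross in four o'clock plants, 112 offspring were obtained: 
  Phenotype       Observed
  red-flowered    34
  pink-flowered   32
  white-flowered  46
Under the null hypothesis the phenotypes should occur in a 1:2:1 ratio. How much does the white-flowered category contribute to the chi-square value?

Under the 1:2:1 hypothesis (Σ ratio = 4, N = 112):
  red-flowered: 112 × 1/4 = 28
  pink-flowered: 112 × 2/4 = 56
  white-flowered: 112 × 1/4 = 28
Contribution of white-flowered: (46 − 28)² / 28 = 11.5714

11.571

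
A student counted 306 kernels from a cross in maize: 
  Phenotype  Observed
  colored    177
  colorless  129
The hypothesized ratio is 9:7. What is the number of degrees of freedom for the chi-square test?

1

A goodness-of-fit test with 2 phenotype classes has df = 2 − 1 = 1.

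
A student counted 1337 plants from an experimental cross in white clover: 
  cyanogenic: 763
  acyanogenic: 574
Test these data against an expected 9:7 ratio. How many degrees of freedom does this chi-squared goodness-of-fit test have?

1

A goodness-of-fit test with 2 phenotype classes has df = 2 − 1 = 1.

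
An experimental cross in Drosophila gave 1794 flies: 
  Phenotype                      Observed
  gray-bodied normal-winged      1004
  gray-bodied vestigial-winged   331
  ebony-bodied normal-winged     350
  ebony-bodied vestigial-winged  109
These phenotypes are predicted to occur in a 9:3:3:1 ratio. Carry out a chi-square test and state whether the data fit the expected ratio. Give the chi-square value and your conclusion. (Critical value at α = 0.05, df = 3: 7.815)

0.751; consistent

Expected counts for N = 1794 under a 9:3:3:1 ratio (total parts = 16):
  gray-bodied normal-winged: 1794 × 9/16 = 1009.125
  gray-bodied vestigial-winged: 1794 × 3/16 = 336.375
  ebony-bodied normal-winged: 1794 × 3/16 = 336.375
  ebony-bodied vestigial-winged: 1794 × 1/16 = 112.125
χ² = Σ (O − E)² / E
  gray-bodied normal-winged: (1004 − 1009.125)² / 1009.125 = 0.0260
  gray-bodied vestigial-winged: (331 − 336.375)² / 336.375 = 0.0859
  ebony-bodied normal-winged: (350 − 336.375)² / 336.375 = 0.5519
  ebony-bodied vestigial-winged: (109 − 112.125)² / 112.125 = 0.0871
χ² = 0.0260 + 0.0859 + 0.5519 + 0.0871 = 0.7509 ≈ 0.751
Degrees of freedom = 4 − 1 = 3; critical value at α = 0.05 is 7.815.
Since 0.751 < 7.815, we fail to reject the null hypothesis — the data are consistent with the 9:3:3:1 ratio.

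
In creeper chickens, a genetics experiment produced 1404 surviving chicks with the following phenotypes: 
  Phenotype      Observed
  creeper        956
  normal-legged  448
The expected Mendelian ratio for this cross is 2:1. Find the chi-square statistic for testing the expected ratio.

Expected counts for N = 1404 under a 2:1 ratio (total parts = 3):
  creeper: 1404 × 2/3 = 936
  normal-legged: 1404 × 1/3 = 468
χ² = Σ (O − E)² / E
  creeper: (956 − 936)² / 936 = 0.4274
  normal-legged: (448 − 468)² / 468 = 0.8547
χ² = 0.4274 + 0.8547 = 1.2821 ≈ 1.282

1.282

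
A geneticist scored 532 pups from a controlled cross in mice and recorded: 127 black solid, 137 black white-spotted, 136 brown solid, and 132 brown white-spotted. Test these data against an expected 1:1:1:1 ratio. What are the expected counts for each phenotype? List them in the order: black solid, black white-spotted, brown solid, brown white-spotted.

Expected counts for N = 532 under a 1:1:1:1 ratio (total parts = 4):
  black solid: 532 × 1/4 = 133
  black white-spotted: 532 × 1/4 = 133
  brown solid: 532 × 1/4 = 133
  brown white-spotted: 532 × 1/4 = 133

133, 133, 133, 133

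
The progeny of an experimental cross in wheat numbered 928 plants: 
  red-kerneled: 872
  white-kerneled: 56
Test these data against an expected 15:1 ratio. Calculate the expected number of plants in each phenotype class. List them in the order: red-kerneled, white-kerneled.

Expected counts for N = 928 under a 15:1 ratio (total parts = 16):
  red-kerneled: 928 × 15/16 = 870
  white-kerneled: 928 × 1/16 = 58

870, 58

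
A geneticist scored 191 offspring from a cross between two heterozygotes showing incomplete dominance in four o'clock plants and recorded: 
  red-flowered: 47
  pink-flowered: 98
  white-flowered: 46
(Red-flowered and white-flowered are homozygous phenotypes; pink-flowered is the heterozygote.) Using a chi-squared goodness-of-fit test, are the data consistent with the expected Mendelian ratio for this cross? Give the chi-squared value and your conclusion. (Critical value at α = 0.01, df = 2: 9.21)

With incomplete dominance, a heterozygote × heterozygote cross gives a 1:2:1 phenotypic ratio.
Under the 1:2:1 hypothesis (Σ ratio = 4, N = 191):
  red-flowered: 191 × 1/4 = 47.75
  pink-flowered: 191 × 2/4 = 95.5
  white-flowered: 191 × 1/4 = 47.75
χ² = Σ (O − E)² / E
  red-flowered: (47 − 47.75)² / 47.75 = 0.0118
  pink-flowered: (98 − 95.5)² / 95.5 = 0.0654
  white-flowered: (46 − 47.75)² / 47.75 = 0.0641
χ² = 0.0118 + 0.0654 + 0.0641 = 0.1413 ≈ 0.141
Degrees of freedom = 3 − 1 = 2; critical value at α = 0.01 is 9.21.
Since 0.141 < 9.21, we fail to reject the null hypothesis — the data are consistent with the 1:2:1 ratio.

0.141; consistent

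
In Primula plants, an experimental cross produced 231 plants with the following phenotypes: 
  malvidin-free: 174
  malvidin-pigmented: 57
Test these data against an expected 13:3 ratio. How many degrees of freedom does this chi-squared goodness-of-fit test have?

A goodness-of-fit test with 2 phenotype classes has df = 2 − 1 = 1.

1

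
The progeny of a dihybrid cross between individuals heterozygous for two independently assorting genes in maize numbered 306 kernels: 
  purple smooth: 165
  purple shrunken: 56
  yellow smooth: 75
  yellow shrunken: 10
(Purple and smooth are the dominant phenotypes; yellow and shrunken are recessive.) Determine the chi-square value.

A dihybrid F₂ with independent assortment and complete dominance at both loci gives a 9:3:3:1 phenotypic ratio.
The 9:3:3:1 ratio has 16 parts, so with N = 306 the expected counts are:
  purple smooth: 306 × 9/16 = 172.125
  purple shrunken: 306 × 3/16 = 57.375
  yellow smooth: 306 × 3/16 = 57.375
  yellow shrunken: 306 × 1/16 = 19.125
χ² = Σ (O − E)² / E
  purple smooth: (165 − 172.125)² / 172.125 = 0.2949
  purple shrunken: (56 − 57.375)² / 57.375 = 0.0330
  yellow smooth: (75 − 57.375)² / 57.375 = 5.4142
  yellow shrunken: (10 − 19.125)² / 19.125 = 4.3538
χ² = 0.2949 + 0.0330 + 5.4142 + 4.3538 = 10.0959 ≈ 10.096

10.096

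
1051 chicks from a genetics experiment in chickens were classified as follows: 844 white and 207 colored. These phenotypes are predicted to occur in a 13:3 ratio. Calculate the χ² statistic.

0.617

Under the 13:3 hypothesis (Σ ratio = 16, N = 1051):
  white: 1051 × 13/16 = 853.9375
  colored: 1051 × 3/16 = 197.0625
χ² = Σ (O − E)² / E
  white: (844 − 853.9375)² / 853.9375 = 0.1156
  colored: (207 − 197.0625)² / 197.0625 = 0.5011
χ² = 0.1156 + 0.5011 = 0.6167 ≈ 0.617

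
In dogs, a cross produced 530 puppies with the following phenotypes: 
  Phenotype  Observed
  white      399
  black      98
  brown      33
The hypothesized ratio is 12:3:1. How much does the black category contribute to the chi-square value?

Under the 12:3:1 hypothesis (Σ ratio = 16, N = 530):
  white: 530 × 12/16 = 397.5
  black: 530 × 3/16 = 99.375
  brown: 530 × 1/16 = 33.125
Contribution of black: (98 − 99.375)² / 99.375 = 0.0190

0.019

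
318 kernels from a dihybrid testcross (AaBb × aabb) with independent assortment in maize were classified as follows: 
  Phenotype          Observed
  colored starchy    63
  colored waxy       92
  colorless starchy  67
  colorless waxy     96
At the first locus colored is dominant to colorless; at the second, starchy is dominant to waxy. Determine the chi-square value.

10.780

A dihybrid testcross with independent assortment gives a 1:1:1:1 ratio.
Under the 1:1:1:1 hypothesis (Σ ratio = 4, N = 318):
  colored starchy: 318 × 1/4 = 79.5
  colored waxy: 318 × 1/4 = 79.5
  colorless starchy: 318 × 1/4 = 79.5
  colorless waxy: 318 × 1/4 = 79.5
χ² = Σ (O − E)² / E
  colored starchy: (63 − 79.5)² / 79.5 = 3.4245
  colored waxy: (92 − 79.5)² / 79.5 = 1.9654
  colorless starchy: (67 − 79.5)² / 79.5 = 1.9654
  colorless waxy: (96 − 79.5)² / 79.5 = 3.4245
χ² = 3.4245 + 1.9654 + 1.9654 + 3.4245 = 10.7798 ≈ 10.780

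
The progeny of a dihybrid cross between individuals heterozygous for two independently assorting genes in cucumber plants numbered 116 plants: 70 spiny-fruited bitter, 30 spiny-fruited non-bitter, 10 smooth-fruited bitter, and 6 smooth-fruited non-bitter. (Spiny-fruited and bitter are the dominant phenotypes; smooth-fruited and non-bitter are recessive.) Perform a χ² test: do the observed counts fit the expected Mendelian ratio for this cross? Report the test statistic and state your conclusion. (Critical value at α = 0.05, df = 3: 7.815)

A dihybrid F₂ with independent assortment and complete dominance at both loci gives a 9:3:3:1 phenotypic ratio.
Expected counts for N = 116 under a 9:3:3:1 ratio (total parts = 16):
  spiny-fruited bitter: 116 × 9/16 = 65.25
  spiny-fruited non-bitter: 116 × 3/16 = 21.75
  smooth-fruited bitter: 116 × 3/16 = 21.75
  smooth-fruited non-bitter: 116 × 1/16 = 7.25
χ² = Σ (O − E)² / E
  spiny-fruited bitter: (70 − 65.25)² / 65.25 = 0.3458
  spiny-fruited non-bitter: (30 − 21.75)² / 21.75 = 3.1293
  smooth-fruited bitter: (10 − 21.75)² / 21.75 = 6.3477
  smooth-fruited non-bitter: (6 − 7.25)² / 7.25 = 0.2155
χ² = 0.3458 + 3.1293 + 6.3477 + 0.2155 = 10.0383 ≈ 10.038
Degrees of freedom = 4 − 1 = 3; critical value at α = 0.05 is 7.815.
Since 10.038 > 7.815, we reject the null hypothesis — the data do not fit the 9:3:3:1 ratio.

10.038; not consistent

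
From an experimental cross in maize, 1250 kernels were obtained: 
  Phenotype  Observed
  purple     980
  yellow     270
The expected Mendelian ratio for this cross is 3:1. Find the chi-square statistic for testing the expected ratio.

7.707

Expected counts for N = 1250 under a 3:1 ratio (total parts = 4):
  purple: 1250 × 3/4 = 937.5
  yellow: 1250 × 1/4 = 312.5
χ² = Σ (O − E)² / E
  purple: (980 − 937.5)² / 937.5 = 1.9267
  yellow: (270 − 312.5)² / 312.5 = 5.7800
χ² = 1.9267 + 5.7800 = 7.7067 ≈ 7.707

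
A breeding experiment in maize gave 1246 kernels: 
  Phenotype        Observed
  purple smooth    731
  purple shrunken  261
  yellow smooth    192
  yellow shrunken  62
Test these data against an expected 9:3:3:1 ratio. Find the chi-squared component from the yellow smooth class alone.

Expected counts for N = 1246 under a 9:3:3:1 ratio (total parts = 16):
  purple smooth: 1246 × 9/16 = 700.875
  purple shrunken: 1246 × 3/16 = 233.625
  yellow smooth: 1246 × 3/16 = 233.625
  yellow shrunken: 1246 × 1/16 = 77.875
Contribution of yellow smooth: (192 − 233.625)² / 233.625 = 7.4163

7.416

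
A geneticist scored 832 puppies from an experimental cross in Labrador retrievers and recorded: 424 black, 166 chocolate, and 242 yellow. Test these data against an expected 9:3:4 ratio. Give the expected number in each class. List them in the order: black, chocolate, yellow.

Under the 9:3:4 hypothesis (Σ ratio = 16, N = 832):
  black: 832 × 9/16 = 468
  chocolate: 832 × 3/16 = 156
  yellow: 832 × 4/16 = 208

468, 156, 208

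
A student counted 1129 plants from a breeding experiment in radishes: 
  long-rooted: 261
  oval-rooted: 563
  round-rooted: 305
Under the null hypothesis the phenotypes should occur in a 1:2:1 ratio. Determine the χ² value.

The 1:2:1 ratio has 4 parts, so with N = 1129 the expected counts are:
  long-rooted: 1129 × 1/4 = 282.25
  oval-rooted: 1129 × 2/4 = 564.5
  round-rooted: 1129 × 1/4 = 282.25
χ² = Σ (O − E)² / E
  long-rooted: (261 − 282.25)² / 282.25 = 1.5999
  oval-rooted: (563 − 564.5)² / 564.5 = 0.0040
  round-rooted: (305 − 282.25)² / 282.25 = 1.8337
χ² = 1.5999 + 0.0040 + 1.8337 = 3.4376 ≈ 3.438

3.438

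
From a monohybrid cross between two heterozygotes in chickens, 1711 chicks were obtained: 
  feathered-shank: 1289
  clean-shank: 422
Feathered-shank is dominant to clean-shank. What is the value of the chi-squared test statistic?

0.103

For a monohybrid cross between heterozygotes with complete dominance, the expected phenotypic ratio is 3:1.
Total ratio parts = 4. Expected numbers out of 1711:
  feathered-shank: 1711 × 3/4 = 1283.25
  clean-shank: 1711 × 1/4 = 427.75
χ² = Σ (O − E)² / E
  feathered-shank: (1289 − 1283.25)² / 1283.25 = 0.0258
  clean-shank: (422 − 427.75)² / 427.75 = 0.0773
χ² = 0.0258 + 0.0773 = 0.1031 ≈ 0.103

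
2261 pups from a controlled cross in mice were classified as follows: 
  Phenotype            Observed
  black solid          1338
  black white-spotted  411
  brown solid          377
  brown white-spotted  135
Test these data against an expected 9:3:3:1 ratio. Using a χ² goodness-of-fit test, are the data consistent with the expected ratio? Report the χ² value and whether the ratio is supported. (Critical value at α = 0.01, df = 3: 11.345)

Expected counts for N = 2261 under a 9:3:3:1 ratio (total parts = 16):
  black solid: 2261 × 9/16 = 1271.8125
  black white-spotted: 2261 × 3/16 = 423.9375
  brown solid: 2261 × 3/16 = 423.9375
  brown white-spotted: 2261 × 1/16 = 141.3125
χ² = Σ (O − E)² / E
  black solid: (1338 − 1271.8125)² / 1271.8125 = 3.4445
  black white-spotted: (411 − 423.9375)² / 423.9375 = 0.3948
  brown solid: (377 − 423.9375)² / 423.9375 = 5.1968
  brown white-spotted: (135 − 141.3125)² / 141.3125 = 0.2820
χ² = 3.4445 + 0.3948 + 5.1968 + 0.2820 = 9.3181 ≈ 9.318
Degrees of freedom = 4 − 1 = 3; critical value at α = 0.01 is 11.345.
Since 9.318 < 11.345, we fail to reject the null hypothesis — the data are consistent with the 9:3:3:1 ratio.

9.318; consistent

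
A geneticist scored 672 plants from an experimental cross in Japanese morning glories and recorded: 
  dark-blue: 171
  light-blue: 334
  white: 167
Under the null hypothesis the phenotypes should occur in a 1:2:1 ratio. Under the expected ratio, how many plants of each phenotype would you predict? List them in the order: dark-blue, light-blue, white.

Total ratio parts = 4. Expected numbers out of 672:
  dark-blue: 672 × 1/4 = 168
  light-blue: 672 × 2/4 = 336
  white: 672 × 1/4 = 168

168, 336, 168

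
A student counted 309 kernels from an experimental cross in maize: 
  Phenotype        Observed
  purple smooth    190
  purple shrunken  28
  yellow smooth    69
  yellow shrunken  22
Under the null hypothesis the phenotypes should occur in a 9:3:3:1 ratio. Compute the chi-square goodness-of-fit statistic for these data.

19.463

Total ratio parts = 16. Expected numbers out of 309:
  purple smooth: 309 × 9/16 = 173.8125
  purple shrunken: 309 × 3/16 = 57.9375
  yellow smooth: 309 × 3/16 = 57.9375
  yellow shrunken: 309 × 1/16 = 19.3125
χ² = Σ (O − E)² / E
  purple smooth: (190 − 173.8125)² / 173.8125 = 1.5076
  purple shrunken: (28 − 57.9375)² / 57.9375 = 15.4693
  yellow smooth: (69 − 57.9375)² / 57.9375 = 2.1123
  yellow shrunken: (22 − 19.3125)² / 19.3125 = 0.3740
χ² = 1.5076 + 15.4693 + 2.1123 + 0.3740 = 19.4632 ≈ 19.463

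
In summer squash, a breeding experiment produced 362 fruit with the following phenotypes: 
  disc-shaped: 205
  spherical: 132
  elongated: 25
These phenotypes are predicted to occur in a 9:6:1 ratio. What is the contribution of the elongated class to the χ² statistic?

0.249

The 9:6:1 ratio has 16 parts, so with N = 362 the expected counts are:
  disc-shaped: 362 × 9/16 = 203.625
  spherical: 362 × 6/16 = 135.75
  elongated: 362 × 1/16 = 22.625
Contribution of elongated: (25 − 22.625)² / 22.625 = 0.2493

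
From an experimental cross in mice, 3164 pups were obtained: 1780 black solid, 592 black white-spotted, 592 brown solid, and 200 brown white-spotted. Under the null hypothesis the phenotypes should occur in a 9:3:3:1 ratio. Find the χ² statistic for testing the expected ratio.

0.031

Under the 9:3:3:1 hypothesis (Σ ratio = 16, N = 3164):
  black solid: 3164 × 9/16 = 1779.75
  black white-spotted: 3164 × 3/16 = 593.25
  brown solid: 3164 × 3/16 = 593.25
  brown white-spotted: 3164 × 1/16 = 197.75
χ² = Σ (O − E)² / E
  black solid: (1780 − 1779.75)² / 1779.75 = 0.0000
  black white-spotted: (592 − 593.25)² / 593.25 = 0.0026
  brown solid: (592 − 593.25)² / 593.25 = 0.0026
  brown white-spotted: (200 − 197.75)² / 197.75 = 0.0256
χ² = 0.0000 + 0.0026 + 0.0026 + 0.0256 = 0.0308 ≈ 0.031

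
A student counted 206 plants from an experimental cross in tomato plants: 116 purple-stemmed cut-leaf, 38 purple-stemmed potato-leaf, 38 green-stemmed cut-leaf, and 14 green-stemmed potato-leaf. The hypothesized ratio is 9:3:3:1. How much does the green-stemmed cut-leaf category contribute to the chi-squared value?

Expected counts for N = 206 under a 9:3:3:1 ratio (total parts = 16):
  purple-stemmed cut-leaf: 206 × 9/16 = 115.875
  purple-stemmed potato-leaf: 206 × 3/16 = 38.625
  green-stemmed cut-leaf: 206 × 3/16 = 38.625
  green-stemmed potato-leaf: 206 × 1/16 = 12.875
Contribution of green-stemmed cut-leaf: (38 − 38.625)² / 38.625 = 0.0101

0.010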